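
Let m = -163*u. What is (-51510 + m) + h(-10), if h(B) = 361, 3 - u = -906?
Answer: -199316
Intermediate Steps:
u = 909 (u = 3 - 1*(-906) = 3 + 906 = 909)
m = -148167 (m = -163*909 = -148167)
(-51510 + m) + h(-10) = (-51510 - 148167) + 361 = -199677 + 361 = -199316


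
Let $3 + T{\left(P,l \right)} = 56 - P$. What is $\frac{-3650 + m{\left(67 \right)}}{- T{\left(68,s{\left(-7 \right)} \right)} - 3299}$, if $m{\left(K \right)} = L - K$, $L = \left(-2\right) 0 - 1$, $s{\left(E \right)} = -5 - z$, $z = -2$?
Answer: $\frac{1859}{1642} \approx 1.1322$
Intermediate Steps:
$s{\left(E \right)} = -3$ ($s{\left(E \right)} = -5 - -2 = -5 + 2 = -3$)
$L = -1$ ($L = 0 - 1 = -1$)
$T{\left(P,l \right)} = 53 - P$ ($T{\left(P,l \right)} = -3 - \left(-56 + P\right) = 53 - P$)
$m{\left(K \right)} = -1 - K$
$\frac{-3650 + m{\left(67 \right)}}{- T{\left(68,s{\left(-7 \right)} \right)} - 3299} = \frac{-3650 - 68}{- (53 - 68) - 3299} = \frac{-3650 - 68}{\left(-1\right) \left(-15\right) - 3299} = - \frac{3718}{15 - 3299} = - \frac{3718}{-3284} = \left(-3718\right) \left(- \frac{1}{3284}\right) = \frac{1859}{1642}$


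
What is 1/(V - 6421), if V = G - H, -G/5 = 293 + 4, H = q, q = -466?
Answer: -1/7440 ≈ -0.00013441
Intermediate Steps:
H = -466
G = -1485 (G = -5*(293 + 4) = -5*297 = -1485)
V = -1019 (V = -1485 - 1*(-466) = -1485 + 466 = -1019)
1/(V - 6421) = 1/(-1019 - 6421) = 1/(-7440) = -1/7440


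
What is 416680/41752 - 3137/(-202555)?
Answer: 621555834/62184385 ≈ 9.9954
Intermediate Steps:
416680/41752 - 3137/(-202555) = 416680*(1/41752) - 3137*(-1/202555) = 52085/5219 + 3137/202555 = 621555834/62184385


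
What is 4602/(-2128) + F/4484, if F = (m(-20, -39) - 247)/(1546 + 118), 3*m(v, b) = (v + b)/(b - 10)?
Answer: -1186008749/548411136 ≈ -2.1626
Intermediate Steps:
m(v, b) = (b + v)/(3*(-10 + b)) (m(v, b) = ((v + b)/(b - 10))/3 = ((b + v)/(-10 + b))/3 = (b + v)/(3*(-10 + b)))
F = -18125/122304 (F = ((-39 - 20)/(3*(-10 - 39)) - 247)/(1546 + 118) = ((⅓)*(-59)/(-49) - 247)/1664 = ((⅓)*(-1/49)*(-59) - 247)*(1/1664) = (59/147 - 247)*(1/1664) = -36250/147*1/1664 = -18125/122304 ≈ -0.14820)
4602/(-2128) + F/4484 = 4602/(-2128) - 18125/122304/4484 = 4602*(-1/2128) - 18125/122304*1/4484 = -2301/1064 - 18125/548411136 = -1186008749/548411136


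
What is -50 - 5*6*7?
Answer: -260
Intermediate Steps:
-50 - 5*6*7 = -50 - 30*7 = -50 - 210 = -260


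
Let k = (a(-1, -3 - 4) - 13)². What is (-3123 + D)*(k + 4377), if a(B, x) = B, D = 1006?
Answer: -9681041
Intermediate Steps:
k = 196 (k = (-1 - 13)² = (-14)² = 196)
(-3123 + D)*(k + 4377) = (-3123 + 1006)*(196 + 4377) = -2117*4573 = -9681041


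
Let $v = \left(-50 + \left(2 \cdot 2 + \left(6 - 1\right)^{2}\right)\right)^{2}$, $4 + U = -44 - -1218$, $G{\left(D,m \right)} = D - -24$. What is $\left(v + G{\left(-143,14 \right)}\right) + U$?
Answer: $1492$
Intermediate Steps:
$G{\left(D,m \right)} = 24 + D$ ($G{\left(D,m \right)} = D + 24 = 24 + D$)
$U = 1170$ ($U = -4 - -1174 = -4 + \left(-44 + 1218\right) = -4 + 1174 = 1170$)
$v = 441$ ($v = \left(-50 + \left(4 + 5^{2}\right)\right)^{2} = \left(-50 + \left(4 + 25\right)\right)^{2} = \left(-50 + 29\right)^{2} = \left(-21\right)^{2} = 441$)
$\left(v + G{\left(-143,14 \right)}\right) + U = \left(441 + \left(24 - 143\right)\right) + 1170 = \left(441 - 119\right) + 1170 = 322 + 1170 = 1492$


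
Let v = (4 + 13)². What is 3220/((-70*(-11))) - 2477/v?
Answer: -13953/3179 ≈ -4.3891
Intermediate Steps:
v = 289 (v = 17² = 289)
3220/((-70*(-11))) - 2477/v = 3220/((-70*(-11))) - 2477/289 = 3220/770 - 2477*1/289 = 3220*(1/770) - 2477/289 = 46/11 - 2477/289 = -13953/3179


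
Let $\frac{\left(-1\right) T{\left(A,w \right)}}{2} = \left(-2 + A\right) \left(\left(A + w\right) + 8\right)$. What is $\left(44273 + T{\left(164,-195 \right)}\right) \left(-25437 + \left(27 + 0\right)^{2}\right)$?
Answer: $-1278021300$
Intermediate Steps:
$T{\left(A,w \right)} = - 2 \left(-2 + A\right) \left(8 + A + w\right)$ ($T{\left(A,w \right)} = - 2 \left(-2 + A\right) \left(\left(A + w\right) + 8\right) = - 2 \left(-2 + A\right) \left(8 + A + w\right)$)
$\left(44273 + T{\left(164,-195 \right)}\right) \left(-25437 + \left(27 + 0\right)^{2}\right) = \left(44273 - \left(2716 - 63960 + 53792\right)\right) \left(-25437 + \left(27 + 0\right)^{2}\right) = \left(44273 - -7452\right) \left(-25437 + 27^{2}\right) = \left(44273 - -7452\right) \left(-25437 + 729\right) = \left(44273 + 7452\right) \left(-24708\right) = 51725 \left(-24708\right) = -1278021300$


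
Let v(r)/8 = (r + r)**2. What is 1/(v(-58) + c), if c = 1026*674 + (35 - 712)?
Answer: 1/798495 ≈ 1.2524e-6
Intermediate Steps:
v(r) = 32*r**2 (v(r) = 8*(r + r)**2 = 8*(2*r)**2 = 8*(4*r**2) = 32*r**2)
c = 690847 (c = 691524 - 677 = 690847)
1/(v(-58) + c) = 1/(32*(-58)**2 + 690847) = 1/(32*3364 + 690847) = 1/(107648 + 690847) = 1/798495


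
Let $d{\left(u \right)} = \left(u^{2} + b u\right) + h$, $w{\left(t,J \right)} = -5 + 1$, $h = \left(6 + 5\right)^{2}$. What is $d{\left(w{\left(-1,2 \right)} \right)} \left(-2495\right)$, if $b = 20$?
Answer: $-142215$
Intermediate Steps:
$h = 121$ ($h = 11^{2} = 121$)
$w{\left(t,J \right)} = -4$
$d{\left(u \right)} = 121 + u^{2} + 20 u$ ($d{\left(u \right)} = \left(u^{2} + 20 u\right) + 121 = 121 + u^{2} + 20 u$)
$d{\left(w{\left(-1,2 \right)} \right)} \left(-2495\right) = \left(121 + \left(-4\right)^{2} + 20 \left(-4\right)\right) \left(-2495\right) = \left(121 + 16 - 80\right) \left(-2495\right) = 57 \left(-2495\right) = -142215$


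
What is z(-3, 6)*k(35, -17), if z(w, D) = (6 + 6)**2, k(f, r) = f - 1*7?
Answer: 4032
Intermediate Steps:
k(f, r) = -7 + f (k(f, r) = f - 7 = -7 + f)
z(w, D) = 144 (z(w, D) = 12**2 = 144)
z(-3, 6)*k(35, -17) = 144*(-7 + 35) = 144*28 = 4032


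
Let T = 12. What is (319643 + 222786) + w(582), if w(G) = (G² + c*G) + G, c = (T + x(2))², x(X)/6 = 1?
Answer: 1070303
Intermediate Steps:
x(X) = 6 (x(X) = 6*1 = 6)
c = 324 (c = (12 + 6)² = 18² = 324)
w(G) = G² + 325*G (w(G) = (G² + 324*G) + G = G² + 325*G)
(319643 + 222786) + w(582) = (319643 + 222786) + 582*(325 + 582) = 542429 + 582*907 = 542429 + 527874 = 1070303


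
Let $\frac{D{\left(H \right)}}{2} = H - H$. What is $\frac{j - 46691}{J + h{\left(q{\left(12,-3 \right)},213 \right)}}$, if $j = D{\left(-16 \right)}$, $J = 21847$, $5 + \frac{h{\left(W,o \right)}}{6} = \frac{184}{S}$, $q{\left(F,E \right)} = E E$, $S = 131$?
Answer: $- \frac{6116521}{2859131} \approx -2.1393$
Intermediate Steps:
$q{\left(F,E \right)} = E^{2}$
$D{\left(H \right)} = 0$ ($D{\left(H \right)} = 2 \left(H - H\right) = 2 \cdot 0 = 0$)
$h{\left(W,o \right)} = - \frac{2826}{131}$ ($h{\left(W,o \right)} = -30 + 6 \cdot \frac{184}{131} = -30 + \frac{1104}{131} = - \frac{2826}{131}$)
$j = 0$
$\frac{j - 46691}{J + h{\left(q{\left(12,-3 \right)},213 \right)}} = \frac{0 - 46691}{21847 - \frac{2826}{131}} = - \frac{46691}{\frac{2859131}{131}} = \left(-46691\right) \frac{131}{2859131} = - \frac{6116521}{2859131}$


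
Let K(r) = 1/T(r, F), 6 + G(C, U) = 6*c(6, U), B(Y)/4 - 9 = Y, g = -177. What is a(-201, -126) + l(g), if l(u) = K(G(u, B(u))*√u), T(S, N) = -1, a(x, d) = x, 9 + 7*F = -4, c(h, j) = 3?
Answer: -202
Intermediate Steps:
B(Y) = 36 + 4*Y
F = -13/7 (F = -9/7 + (⅐)*(-4) = -9/7 - 4/7 = -13/7 ≈ -1.8571)
G(C, U) = 12 (G(C, U) = -6 + 6*3 = -6 + 18 = 12)
K(r) = -1 (K(r) = 1/(-1) = -1)
l(u) = -1
a(-201, -126) + l(g) = -201 - 1 = -202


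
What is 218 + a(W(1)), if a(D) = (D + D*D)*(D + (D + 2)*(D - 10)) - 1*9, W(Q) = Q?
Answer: 157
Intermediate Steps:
a(D) = -9 + (D + D²)*(D + (-10 + D)*(2 + D)) (a(D) = (D + D²)*(D + (2 + D)*(-10 + D)) - 9 = (D + D²)*(D + (-10 + D)*(2 + D)) - 9 = -9 + (D + D²)*(D + (-10 + D)*(2 + D)))
218 + a(W(1)) = 218 + (-9 + 1⁴ - 27*1² - 20*1 - 6*1³) = 218 + (-9 + 1 - 27*1 - 20 - 6*1) = 218 + (-9 + 1 - 27 - 20 - 6) = 218 - 61 = 157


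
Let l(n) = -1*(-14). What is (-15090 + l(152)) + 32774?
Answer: 17698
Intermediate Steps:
l(n) = 14
(-15090 + l(152)) + 32774 = (-15090 + 14) + 32774 = -15076 + 32774 = 17698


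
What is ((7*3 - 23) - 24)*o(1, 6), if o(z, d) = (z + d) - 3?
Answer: -104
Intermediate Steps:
o(z, d) = -3 + d + z (o(z, d) = (d + z) - 3 = -3 + d + z)
((7*3 - 23) - 24)*o(1, 6) = ((7*3 - 23) - 24)*(-3 + 6 + 1) = ((21 - 23) - 24)*4 = (-2 - 24)*4 = -26*4 = -104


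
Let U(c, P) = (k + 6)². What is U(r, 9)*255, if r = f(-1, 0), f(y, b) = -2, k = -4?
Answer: 1020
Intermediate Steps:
r = -2
U(c, P) = 4 (U(c, P) = (-4 + 6)² = 2² = 4)
U(r, 9)*255 = 4*255 = 1020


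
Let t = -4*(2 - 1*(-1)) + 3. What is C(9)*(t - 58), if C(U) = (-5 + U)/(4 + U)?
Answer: -268/13 ≈ -20.615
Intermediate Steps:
C(U) = (-5 + U)/(4 + U)
t = -9 (t = -4*(2 + 1) + 3 = -4*3 + 3 = -12 + 3 = -9)
C(9)*(t - 58) = ((-5 + 9)/(4 + 9))*(-9 - 58) = (4/13)*(-67) = -268/13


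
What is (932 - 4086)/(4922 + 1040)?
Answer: -1577/2981 ≈ -0.52902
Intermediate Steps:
(932 - 4086)/(4922 + 1040) = -3154/5962 = -3154*1/5962 = -1577/2981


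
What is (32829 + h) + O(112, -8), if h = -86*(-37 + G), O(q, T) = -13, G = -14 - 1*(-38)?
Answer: 33934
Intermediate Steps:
G = 24 (G = -14 + 38 = 24)
h = 1118 (h = -86*(-37 + 24) = -86*(-13) = 1118)
(32829 + h) + O(112, -8) = (32829 + 1118) - 13 = 33947 - 13 = 33934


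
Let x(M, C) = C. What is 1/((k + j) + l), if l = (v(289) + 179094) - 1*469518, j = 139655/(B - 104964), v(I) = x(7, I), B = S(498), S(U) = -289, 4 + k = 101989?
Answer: -105253/19803491605 ≈ -5.3149e-6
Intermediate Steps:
k = 101985 (k = -4 + 101989 = 101985)
B = -289
v(I) = I
j = -139655/105253 (j = 139655/(-289 - 104964) = 139655/(-105253) = 139655*(-1/105253) = -139655/105253 ≈ -1.3269)
l = -290135 (l = (289 + 179094) - 1*469518 = 179383 - 469518 = -290135)
1/((k + j) + l) = 1/((101985 - 139655/105253) - 290135) = 1/(10734087550/105253 - 290135) = 1/(-19803491605/105253) = -105253/19803491605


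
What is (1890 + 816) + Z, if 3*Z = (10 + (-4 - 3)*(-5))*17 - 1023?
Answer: 2620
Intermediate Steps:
Z = -86 (Z = ((10 + (-4 - 3)*(-5))*17 - 1023)/3 = ((10 - 7*(-5))*17 - 1023)/3 = ((10 + 35)*17 - 1023)/3 = (45*17 - 1023)/3 = (765 - 1023)/3 = (⅓)*(-258) = -86)
(1890 + 816) + Z = (1890 + 816) - 86 = 2706 - 86 = 2620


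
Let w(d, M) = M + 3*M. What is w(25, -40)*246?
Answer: -39360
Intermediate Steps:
w(d, M) = 4*M
w(25, -40)*246 = (4*(-40))*246 = -160*246 = -39360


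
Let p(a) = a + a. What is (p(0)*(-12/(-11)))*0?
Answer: 0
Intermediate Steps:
p(a) = 2*a
(p(0)*(-12/(-11)))*0 = ((2*0)*(-12/(-11)))*0 = (0*(-12*(-1/11)))*0 = (0*(12/11))*0 = 0*0 = 0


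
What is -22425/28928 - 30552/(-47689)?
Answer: -185617569/1379547392 ≈ -0.13455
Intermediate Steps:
-22425/28928 - 30552/(-47689) = -22425*1/28928 - 30552*(-1/47689) = -22425/28928 + 30552/47689 = -185617569/1379547392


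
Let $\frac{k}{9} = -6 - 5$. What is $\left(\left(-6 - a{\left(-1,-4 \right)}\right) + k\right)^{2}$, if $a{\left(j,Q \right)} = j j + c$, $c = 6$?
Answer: $12544$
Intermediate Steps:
$a{\left(j,Q \right)} = 6 + j^{2}$ ($a{\left(j,Q \right)} = j j + 6 = j^{2} + 6 = 6 + j^{2}$)
$k = -99$ ($k = 9 \left(-6 - 5\right) = 9 \left(-11\right) = -99$)
$\left(\left(-6 - a{\left(-1,-4 \right)}\right) + k\right)^{2} = \left(\left(-6 - \left(6 + \left(-1\right)^{2}\right)\right) - 99\right)^{2} = \left(\left(-6 - \left(6 + 1\right)\right) - 99\right)^{2} = \left(\left(-6 - 7\right) - 99\right)^{2} = \left(-13 - 99\right)^{2} = \left(-112\right)^{2} = 12544$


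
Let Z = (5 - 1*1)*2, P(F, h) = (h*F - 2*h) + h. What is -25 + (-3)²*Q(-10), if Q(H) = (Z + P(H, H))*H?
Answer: -10645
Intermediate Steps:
P(F, h) = -h + F*h (P(F, h) = (F*h - 2*h) + h = (-2*h + F*h) + h = -h + F*h)
Z = 8 (Z = (5 - 1)*2 = 4*2 = 8)
Q(H) = H*(8 + H*(-1 + H)) (Q(H) = (8 + H*(-1 + H))*H = H*(8 + H*(-1 + H)))
-25 + (-3)²*Q(-10) = -25 + (-3)²*(-10*(8 - 10*(-1 - 10))) = -25 + 9*(-10*(8 - 10*(-11))) = -25 + 9*(-10*(8 + 110)) = -25 + 9*(-10*118) = -25 + 9*(-1180) = -25 - 10620 = -10645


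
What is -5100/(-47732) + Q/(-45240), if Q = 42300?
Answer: -7451415/8997482 ≈ -0.82817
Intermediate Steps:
-5100/(-47732) + Q/(-45240) = -5100/(-47732) + 42300/(-45240) = -5100*(-1/47732) + 42300*(-1/45240) = 1275/11933 - 705/754 = -7451415/8997482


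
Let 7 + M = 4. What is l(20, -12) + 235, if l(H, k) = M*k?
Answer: 271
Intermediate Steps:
M = -3 (M = -7 + 4 = -3)
l(H, k) = -3*k
l(20, -12) + 235 = -3*(-12) + 235 = 36 + 235 = 271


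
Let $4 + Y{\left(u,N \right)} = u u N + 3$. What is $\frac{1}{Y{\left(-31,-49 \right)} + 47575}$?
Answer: $\frac{1}{485} \approx 0.0020619$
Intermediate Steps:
$Y{\left(u,N \right)} = -1 + N u^{2}$ ($Y{\left(u,N \right)} = -4 + \left(u u N + 3\right) = -4 + \left(u^{2} N + 3\right) = -4 + \left(N u^{2} + 3\right) = -4 + \left(3 + N u^{2}\right) = -1 + N u^{2}$)
$\frac{1}{Y{\left(-31,-49 \right)} + 47575} = \frac{1}{\left(-1 - 49 \left(-31\right)^{2}\right) + 47575} = \frac{1}{\left(-1 - 47089\right) + 47575} = \frac{1}{-47090 + 47575} = \frac{1}{485}$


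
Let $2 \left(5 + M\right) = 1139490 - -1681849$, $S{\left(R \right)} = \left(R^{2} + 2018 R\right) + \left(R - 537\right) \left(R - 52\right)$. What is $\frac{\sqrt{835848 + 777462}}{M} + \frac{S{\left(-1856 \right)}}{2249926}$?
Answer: $\frac{2132586}{1124963} + \frac{2 \sqrt{1613310}}{2821329} \approx 1.8966$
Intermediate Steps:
$S{\left(R \right)} = R^{2} + 2018 R + \left(-537 + R\right) \left(-52 + R\right)$ ($S{\left(R \right)} = \left(R^{2} + 2018 R\right) + \left(-537 + R\right) \left(-52 + R\right) = R^{2} + 2018 R + \left(-537 + R\right) \left(-52 + R\right)$)
$M = \frac{2821329}{2}$ ($M = -5 + \frac{1139490 - -1681849}{2} = -5 + \frac{1139490 + 1681849}{2} = -5 + \frac{1}{2} \cdot 2821339 = -5 + \frac{2821339}{2} = \frac{2821329}{2} \approx 1.4107 \cdot 10^{6}$)
$\frac{\sqrt{835848 + 777462}}{M} + \frac{S{\left(-1856 \right)}}{2249926} = \frac{\sqrt{835848 + 777462}}{\frac{2821329}{2}} + \frac{27924 + 2 \left(-1856\right)^{2} + 1429 \left(-1856\right)}{2249926} = \sqrt{1613310} \cdot \frac{2}{2821329} + \left(27924 + 2 \cdot 3444736 - 2652224\right) \frac{1}{2249926} = \frac{2 \sqrt{1613310}}{2821329} + \left(27924 + 6889472 - 2652224\right) \frac{1}{2249926} = \frac{2 \sqrt{1613310}}{2821329} + 4265172 \cdot \frac{1}{2249926} = \frac{2 \sqrt{1613310}}{2821329} + \frac{2132586}{1124963} = \frac{2132586}{1124963} + \frac{2 \sqrt{1613310}}{2821329}$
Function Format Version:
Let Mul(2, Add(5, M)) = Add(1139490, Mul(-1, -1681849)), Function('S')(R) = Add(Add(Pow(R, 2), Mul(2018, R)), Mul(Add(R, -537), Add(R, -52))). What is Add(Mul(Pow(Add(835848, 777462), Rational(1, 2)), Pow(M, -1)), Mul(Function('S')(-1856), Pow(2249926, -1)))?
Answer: Add(Rational(2132586, 1124963), Mul(Rational(2, 2821329), Pow(1613310, Rational(1, 2)))) ≈ 1.8966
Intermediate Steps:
Function('S')(R) = Add(Pow(R, 2), Mul(2018, R), Mul(Add(-537, R), Add(-52, R))) (Function('S')(R) = Add(Add(Pow(R, 2), Mul(2018, R)), Mul(Add(-537, R), Add(-52, R))) = Add(Pow(R, 2), Mul(2018, R), Mul(Add(-537, R), Add(-52, R))))
M = Rational(2821329, 2) (M = Add(-5, Mul(Rational(1, 2), Add(1139490, Mul(-1, -1681849)))) = Add(-5, Mul(Rational(1, 2), Add(1139490, 1681849))) = Add(-5, Mul(Rational(1, 2), 2821339)) = Add(-5, Rational(2821339, 2)) = Rational(2821329, 2) ≈ 1.4107e+6)
Add(Mul(Pow(Add(835848, 777462), Rational(1, 2)), Pow(M, -1)), Mul(Function('S')(-1856), Pow(2249926, -1))) = Add(Mul(Pow(Add(835848, 777462), Rational(1, 2)), Pow(Rational(2821329, 2), -1)), Mul(Add(27924, Mul(2, Pow(-1856, 2)), Mul(1429, -1856)), Pow(2249926, -1))) = Add(Mul(Pow(1613310, Rational(1, 2)), Rational(2, 2821329)), Mul(Add(27924, Mul(2, 3444736), -2652224), Rational(1, 2249926))) = Add(Mul(Rational(2, 2821329), Pow(1613310, Rational(1, 2))), Mul(Add(27924, 6889472, -2652224), Rational(1, 2249926))) = Add(Mul(Rational(2, 2821329), Pow(1613310, Rational(1, 2))), Mul(4265172, Rational(1, 2249926))) = Add(Mul(Rational(2, 2821329), Pow(1613310, Rational(1, 2))), Rational(2132586, 1124963)) = Add(Rational(2132586, 1124963), Mul(Rational(2, 2821329), Pow(1613310, Rational(1, 2))))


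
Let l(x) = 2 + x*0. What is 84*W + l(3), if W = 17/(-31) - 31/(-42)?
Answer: 556/31 ≈ 17.935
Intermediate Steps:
l(x) = 2 (l(x) = 2 + 0 = 2)
W = 247/1302 (W = 17*(-1/31) - 31*(-1/42) = -17/31 + 31/42 = 247/1302 ≈ 0.18971)
84*W + l(3) = 84*(247/1302) + 2 = 494/31 + 2 = 556/31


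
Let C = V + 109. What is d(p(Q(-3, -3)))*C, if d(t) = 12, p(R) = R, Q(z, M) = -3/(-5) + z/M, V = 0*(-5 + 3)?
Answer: 1308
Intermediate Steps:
V = 0 (V = 0*(-2) = 0)
Q(z, M) = ⅗ + z/M (Q(z, M) = -3*(-⅕) + z/M = ⅗ + z/M)
C = 109 (C = 0 + 109 = 109)
d(p(Q(-3, -3)))*C = 12*109 = 1308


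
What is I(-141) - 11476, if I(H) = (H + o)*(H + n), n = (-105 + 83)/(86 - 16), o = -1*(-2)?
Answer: 285834/35 ≈ 8166.7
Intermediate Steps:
o = 2
n = -11/35 (n = -22/70 = -22*1/70 = -11/35 ≈ -0.31429)
I(H) = (2 + H)*(-11/35 + H) (I(H) = (H + 2)*(H - 11/35) = (2 + H)*(-11/35 + H))
I(-141) - 11476 = (-22/35 + (-141)² + (59/35)*(-141)) - 11476 = (-22/35 + 19881 - 8319/35) - 11476 = 687494/35 - 11476 = 285834/35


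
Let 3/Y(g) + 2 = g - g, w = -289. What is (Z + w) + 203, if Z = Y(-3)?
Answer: -175/2 ≈ -87.500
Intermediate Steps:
Y(g) = -3/2 (Y(g) = 3/(-2 + (g - g)) = 3/(-2 + 0) = 3/(-2) = 3*(-½) = -3/2)
Z = -3/2 ≈ -1.5000
(Z + w) + 203 = (-3/2 - 289) + 203 = -581/2 + 203 = -175/2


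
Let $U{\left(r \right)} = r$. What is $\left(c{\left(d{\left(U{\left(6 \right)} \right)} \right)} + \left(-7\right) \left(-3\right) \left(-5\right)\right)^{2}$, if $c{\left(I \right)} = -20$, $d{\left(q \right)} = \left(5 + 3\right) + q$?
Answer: $15625$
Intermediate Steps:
$d{\left(q \right)} = 8 + q$
$\left(c{\left(d{\left(U{\left(6 \right)} \right)} \right)} + \left(-7\right) \left(-3\right) \left(-5\right)\right)^{2} = \left(-20 + \left(-7\right) \left(-3\right) \left(-5\right)\right)^{2} = \left(-20 + 21 \left(-5\right)\right)^{2} = \left(-20 - 105\right)^{2} = \left(-125\right)^{2} = 15625$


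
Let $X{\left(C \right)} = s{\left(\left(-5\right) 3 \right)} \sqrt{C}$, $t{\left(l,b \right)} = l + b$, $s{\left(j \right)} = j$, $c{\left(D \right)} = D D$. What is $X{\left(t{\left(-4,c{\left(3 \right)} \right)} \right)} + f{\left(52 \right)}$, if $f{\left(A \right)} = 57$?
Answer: $57 - 15 \sqrt{5} \approx 23.459$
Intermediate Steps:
$c{\left(D \right)} = D^{2}$
$t{\left(l,b \right)} = b + l$
$X{\left(C \right)} = - 15 \sqrt{C}$ ($X{\left(C \right)} = \left(-5\right) 3 \sqrt{C} = - 15 \sqrt{C}$)
$X{\left(t{\left(-4,c{\left(3 \right)} \right)} \right)} + f{\left(52 \right)} = - 15 \sqrt{3^{2} - 4} + 57 = - 15 \sqrt{9 - 4} + 57 = - 15 \sqrt{5} + 57 = 57 - 15 \sqrt{5}$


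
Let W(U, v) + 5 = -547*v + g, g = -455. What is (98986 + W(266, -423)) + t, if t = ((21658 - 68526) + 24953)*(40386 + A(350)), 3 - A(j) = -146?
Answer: -887994618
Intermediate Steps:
A(j) = 149 (A(j) = 3 - 1*(-146) = 3 + 146 = 149)
W(U, v) = -460 - 547*v (W(U, v) = -5 + (-547*v - 455) = -5 + (-455 - 547*v) = -460 - 547*v)
t = -888324525 (t = ((21658 - 68526) + 24953)*(40386 + 149) = (-46868 + 24953)*40535 = -21915*40535 = -888324525)
(98986 + W(266, -423)) + t = (98986 + (-460 - 547*(-423))) - 888324525 = (98986 + (-460 + 231381)) - 888324525 = (98986 + 230921) - 888324525 = 329907 - 888324525 = -887994618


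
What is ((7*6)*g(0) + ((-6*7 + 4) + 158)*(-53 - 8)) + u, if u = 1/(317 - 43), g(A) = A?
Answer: -2005679/274 ≈ -7320.0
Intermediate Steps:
u = 1/274 ≈ 0.0036496
((7*6)*g(0) + ((-6*7 + 4) + 158)*(-53 - 8)) + u = ((7*6)*0 + ((-6*7 + 4) + 158)*(-53 - 8)) + 1/274 = (42*0 + ((-42 + 4) + 158)*(-61)) + 1/274 = (0 + (-38 + 158)*(-61)) + 1/274 = (0 + 120*(-61)) + 1/274 = (0 - 7320) + 1/274 = -7320 + 1/274 = -2005679/274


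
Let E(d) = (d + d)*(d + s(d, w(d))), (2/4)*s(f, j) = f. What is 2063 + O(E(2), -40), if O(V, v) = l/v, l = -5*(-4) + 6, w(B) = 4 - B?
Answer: 41247/20 ≈ 2062.4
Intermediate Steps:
s(f, j) = 2*f
l = 26 (l = 20 + 6 = 26)
E(d) = 6*d**2 (E(d) = (d + d)*(d + 2*d) = (2*d)*(3*d) = 6*d**2)
O(V, v) = 26/v
2063 + O(E(2), -40) = 2063 + 26/(-40) = 2063 + 26*(-1/40) = 2063 - 13/20 = 41247/20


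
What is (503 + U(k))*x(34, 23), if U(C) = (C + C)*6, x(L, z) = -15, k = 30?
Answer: -12945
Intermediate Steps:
U(C) = 12*C (U(C) = (2*C)*6 = 12*C)
(503 + U(k))*x(34, 23) = (503 + 12*30)*(-15) = (503 + 360)*(-15) = 863*(-15) = -12945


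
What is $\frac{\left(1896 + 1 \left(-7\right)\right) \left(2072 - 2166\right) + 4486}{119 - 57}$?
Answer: $- \frac{86540}{31} \approx -2791.6$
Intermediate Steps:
$\frac{\left(1896 + 1 \left(-7\right)\right) \left(2072 - 2166\right) + 4486}{119 - 57} = \frac{\left(1896 - 7\right) \left(-94\right) + 4486}{62} = \left(1889 \left(-94\right) + 4486\right) \frac{1}{62} = \left(-177566 + 4486\right) \frac{1}{62} = \left(-173080\right) \frac{1}{62} = - \frac{86540}{31}$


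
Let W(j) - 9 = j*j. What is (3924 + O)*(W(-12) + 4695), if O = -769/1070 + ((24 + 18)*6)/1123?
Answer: 11428005431832/600805 ≈ 1.9021e+7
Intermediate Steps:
W(j) = 9 + j**2 (W(j) = 9 + j*j = 9 + j**2)
O = -593947/1201610 (O = -769*1/1070 + (42*6)*(1/1123) = -769/1070 + 252*(1/1123) = -769/1070 + 252/1123 = -593947/1201610 ≈ -0.49429)
(3924 + O)*(W(-12) + 4695) = (3924 - 593947/1201610)*((9 + (-12)**2) + 4695) = 4714523693*((9 + 144) + 4695)/1201610 = 4714523693*(153 + 4695)/1201610 = (4714523693/1201610)*4848 = 11428005431832/600805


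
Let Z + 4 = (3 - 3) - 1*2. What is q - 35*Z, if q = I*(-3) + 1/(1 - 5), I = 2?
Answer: 815/4 ≈ 203.75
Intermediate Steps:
Z = -6 (Z = -4 + ((3 - 3) - 1*2) = -4 + (0 - 2) = -4 - 2 = -6)
q = -25/4 (q = 2*(-3) + 1/(1 - 5) = -6 + 1/(-4) = -6 - ¼ = -25/4 ≈ -6.2500)
q - 35*Z = -25/4 - 35*(-6) = -25/4 + 210 = 815/4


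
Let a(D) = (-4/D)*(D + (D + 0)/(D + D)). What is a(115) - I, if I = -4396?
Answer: 505078/115 ≈ 4392.0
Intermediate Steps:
a(D) = -4*(½ + D)/D (a(D) = (-4/D)*(D + D/((2*D))) = (-4/D)*(D + D*(1/(2*D))) = (-4/D)*(D + ½) = (-4/D)*(½ + D) = -4*(½ + D)/D)
a(115) - I = (-4 - 2/115) - 1*(-4396) = (-4 - 2*1/115) + 4396 = (-4 - 2/115) + 4396 = -462/115 + 4396 = 505078/115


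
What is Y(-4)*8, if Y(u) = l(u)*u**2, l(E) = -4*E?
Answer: 2048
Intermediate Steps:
Y(u) = -4*u**3 (Y(u) = (-4*u)*u**2 = -4*u**3)
Y(-4)*8 = -4*(-4)**3*8 = -4*(-64)*8 = 256*8 = 2048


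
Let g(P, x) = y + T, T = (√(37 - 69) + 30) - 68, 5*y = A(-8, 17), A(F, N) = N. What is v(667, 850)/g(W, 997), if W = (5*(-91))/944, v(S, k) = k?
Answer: -735250/30729 - 85000*I*√2/30729 ≈ -23.927 - 3.9119*I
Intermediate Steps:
W = -455/944 (W = -455*1/944 = -455/944 ≈ -0.48199)
y = 17/5 (y = (⅕)*17 = 17/5 ≈ 3.4000)
T = -38 + 4*I*√2 (T = (√(-32) + 30) - 68 = (4*I*√2 + 30) - 68 = (30 + 4*I*√2) - 68 = -38 + 4*I*√2 ≈ -38.0 + 5.6569*I)
g(P, x) = -173/5 + 4*I*√2 (g(P, x) = 17/5 + (-38 + 4*I*√2) = -173/5 + 4*I*√2)
v(667, 850)/g(W, 997) = 850/(-173/5 + 4*I*√2)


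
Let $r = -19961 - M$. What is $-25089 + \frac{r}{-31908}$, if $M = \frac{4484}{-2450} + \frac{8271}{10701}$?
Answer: $- \frac{582988588758869}{23237399850} \approx -25088.0$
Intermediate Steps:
$M = - \frac{1539963}{1456525}$ ($M = 4484 \left(- \frac{1}{2450}\right) + 8271 \cdot \frac{1}{10701} = - \frac{2242}{1225} + \frac{919}{1189} = - \frac{1539963}{1456525} \approx -1.0573$)
$r = - \frac{29072155562}{1456525}$ ($r = -19961 - - \frac{1539963}{1456525} = -19961 + \frac{1539963}{1456525} = - \frac{29072155562}{1456525} \approx -19960.0$)
$-25089 + \frac{r}{-31908} = -25089 - \frac{29072155562}{1456525 \left(-31908\right)} = -25089 - - \frac{14536077781}{23237399850} = -25089 + \frac{14536077781}{23237399850} = - \frac{582988588758869}{23237399850}$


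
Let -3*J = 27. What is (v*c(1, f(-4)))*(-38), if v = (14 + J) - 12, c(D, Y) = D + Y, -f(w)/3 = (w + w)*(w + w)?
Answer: -50806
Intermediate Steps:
J = -9 (J = -⅓*27 = -9)
f(w) = -12*w² (f(w) = -3*(w + w)*(w + w) = -3*2*w*2*w = -12*w²)
v = -7 (v = (14 - 9) - 12 = 5 - 12 = -7)
(v*c(1, f(-4)))*(-38) = -7*(1 - 12*(-4)²)*(-38) = -7*(1 - 12*16)*(-38) = -7*(1 - 192)*(-38) = -7*(-191)*(-38) = 1337*(-38) = -50806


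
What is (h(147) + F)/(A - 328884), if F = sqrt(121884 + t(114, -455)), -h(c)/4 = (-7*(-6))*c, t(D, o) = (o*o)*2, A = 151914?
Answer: 4116/29495 - sqrt(535934)/176970 ≈ 0.13541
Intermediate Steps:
t(D, o) = 2*o**2 (t(D, o) = o**2*2 = 2*o**2)
h(c) = -168*c (h(c) = -4*(-7*(-6))*c = -168*c)
F = sqrt(535934) (F = sqrt(121884 + 2*(-455)**2) = sqrt(121884 + 2*207025) = sqrt(121884 + 414050) = sqrt(535934) ≈ 732.08)
(h(147) + F)/(A - 328884) = (-168*147 + sqrt(535934))/(151914 - 328884) = (-24696 + sqrt(535934))/(-176970) = (-24696 + sqrt(535934))*(-1/176970) = 4116/29495 - sqrt(535934)/176970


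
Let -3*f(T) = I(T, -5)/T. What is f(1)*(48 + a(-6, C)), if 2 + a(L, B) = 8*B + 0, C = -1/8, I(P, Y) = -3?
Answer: 45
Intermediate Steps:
C = -⅛ (C = -1*⅛ = -⅛ ≈ -0.12500)
a(L, B) = -2 + 8*B (a(L, B) = -2 + (8*B + 0) = -2 + 8*B)
f(T) = 1/T (f(T) = -(-1)/T = 1/T)
f(1)*(48 + a(-6, C)) = (48 + (-2 + 8*(-⅛)))/1 = 1*(48 + (-2 - 1)) = 1*(48 - 3) = 1*45 = 45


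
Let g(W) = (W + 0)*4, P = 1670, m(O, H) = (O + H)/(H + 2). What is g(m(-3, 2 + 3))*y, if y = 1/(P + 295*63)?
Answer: 8/141785 ≈ 5.6423e-5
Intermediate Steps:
m(O, H) = (H + O)/(2 + H)
y = 1/20255 (y = 1/(1670 + 295*63) = 1/(1670 + 18585) = 1/20255 ≈ 4.9371e-5)
g(W) = 4*W (g(W) = W*4 = 4*W)
g(m(-3, 2 + 3))*y = (4*(((2 + 3) - 3)/(2 + (2 + 3))))*(1/20255) = (4*((5 - 3)/(2 + 5)))*(1/20255) = (4*(2/7))*(1/20255) = (8/7)*(1/20255) = 8/141785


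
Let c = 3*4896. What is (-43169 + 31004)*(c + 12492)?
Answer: -330644700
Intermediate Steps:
c = 14688
(-43169 + 31004)*(c + 12492) = (-43169 + 31004)*(14688 + 12492) = -12165*27180 = -330644700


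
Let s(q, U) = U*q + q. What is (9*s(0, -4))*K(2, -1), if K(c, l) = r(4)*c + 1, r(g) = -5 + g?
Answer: 0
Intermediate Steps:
s(q, U) = q + U*q
K(c, l) = 1 - c (K(c, l) = (-5 + 4)*c + 1 = -c + 1 = 1 - c)
(9*s(0, -4))*K(2, -1) = (9*(0*(1 - 4)))*(1 - 1*2) = (9*(0*(-3)))*(1 - 2) = (9*0)*(-1) = 0*(-1) = 0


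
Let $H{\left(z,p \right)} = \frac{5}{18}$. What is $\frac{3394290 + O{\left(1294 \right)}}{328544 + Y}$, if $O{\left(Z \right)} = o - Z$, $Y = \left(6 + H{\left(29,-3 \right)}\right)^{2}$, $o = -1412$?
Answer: $\frac{1098873216}{106461025} \approx 10.322$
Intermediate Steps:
$H{\left(z,p \right)} = \frac{5}{18}$ ($H{\left(z,p \right)} = 5 \cdot \frac{1}{18} = \frac{5}{18}$)
$Y = \frac{12769}{324}$ ($Y = \left(6 + \frac{5}{18}\right)^{2} = \left(\frac{113}{18}\right)^{2} = \frac{12769}{324} \approx 39.411$)
$O{\left(Z \right)} = -1412 - Z$
$\frac{3394290 + O{\left(1294 \right)}}{328544 + Y} = \frac{3394290 - 2706}{328544 + \frac{12769}{324}} = \frac{3394290 - 2706}{\frac{106461025}{324}} = \left(3394290 - 2706\right) \frac{324}{106461025} = 3391584 \cdot \frac{324}{106461025} = \frac{1098873216}{106461025}$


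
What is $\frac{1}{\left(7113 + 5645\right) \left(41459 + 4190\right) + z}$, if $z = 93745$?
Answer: $\frac{1}{582483687} \approx 1.7168 \cdot 10^{-9}$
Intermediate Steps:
$\frac{1}{\left(7113 + 5645\right) \left(41459 + 4190\right) + z} = \frac{1}{\left(7113 + 5645\right) \left(41459 + 4190\right) + 93745} = \frac{1}{12758 \cdot 45649 + 93745} = \frac{1}{582389942 + 93745} = \frac{1}{582483687}$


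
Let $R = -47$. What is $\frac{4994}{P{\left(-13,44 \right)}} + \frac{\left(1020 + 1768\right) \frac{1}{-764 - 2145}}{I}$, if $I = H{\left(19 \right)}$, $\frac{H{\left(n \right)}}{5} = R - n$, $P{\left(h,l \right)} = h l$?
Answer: $- \frac{108920351}{12479610} \approx -8.7279$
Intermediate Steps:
$H{\left(n \right)} = -235 - 5 n$ ($H{\left(n \right)} = 5 \left(-47 - n\right) = -235 - 5 n$)
$I = -330$ ($I = -235 - 95 = -330$)
$\frac{4994}{P{\left(-13,44 \right)}} + \frac{\left(1020 + 1768\right) \frac{1}{-764 - 2145}}{I} = \frac{4994}{\left(-13\right) 44} + \frac{\left(1020 + 1768\right) \frac{1}{-764 - 2145}}{-330} = \frac{4994}{-572} + \frac{2788}{-2909} \left(- \frac{1}{330}\right) = 4994 \left(- \frac{1}{572}\right) + 2788 \left(- \frac{1}{2909}\right) \left(- \frac{1}{330}\right) = - \frac{227}{26} - - \frac{1394}{479985} = - \frac{227}{26} + \frac{1394}{479985} = - \frac{108920351}{12479610}$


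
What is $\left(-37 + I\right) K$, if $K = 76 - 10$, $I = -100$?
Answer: $-9042$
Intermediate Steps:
$K = 66$
$\left(-37 + I\right) K = \left(-37 - 100\right) 66 = \left(-137\right) 66 = -9042$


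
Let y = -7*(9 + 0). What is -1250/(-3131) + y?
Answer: -196003/3131 ≈ -62.601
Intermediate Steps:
y = -63 (y = -7*9 = -63)
-1250/(-3131) + y = -1250/(-3131) - 63 = -1250*(-1/3131) - 63 = 1250/3131 - 63 = -196003/3131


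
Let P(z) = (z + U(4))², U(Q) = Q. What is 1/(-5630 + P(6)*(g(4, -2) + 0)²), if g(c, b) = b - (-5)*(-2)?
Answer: 1/8770 ≈ 0.00011403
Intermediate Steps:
g(c, b) = -10 + b (g(c, b) = b - 1*10 = b - 10 = -10 + b)
P(z) = (4 + z)² (P(z) = (z + 4)² = (4 + z)²)
1/(-5630 + P(6)*(g(4, -2) + 0)²) = 1/(-5630 + (4 + 6)²*((-10 - 2) + 0)²) = 1/(-5630 + 10²*(-12 + 0)²) = 1/(-5630 + 100*(-12)²) = 1/(-5630 + 100*144) = 1/(-5630 + 14400) = 1/8770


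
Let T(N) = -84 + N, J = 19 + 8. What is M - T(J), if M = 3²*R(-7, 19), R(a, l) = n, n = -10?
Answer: -33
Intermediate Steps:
J = 27
R(a, l) = -10
M = -90 (M = 3²*(-10) = 9*(-10) = -90)
M - T(J) = -90 - (-84 + 27) = -90 - 1*(-57) = -90 + 57 = -33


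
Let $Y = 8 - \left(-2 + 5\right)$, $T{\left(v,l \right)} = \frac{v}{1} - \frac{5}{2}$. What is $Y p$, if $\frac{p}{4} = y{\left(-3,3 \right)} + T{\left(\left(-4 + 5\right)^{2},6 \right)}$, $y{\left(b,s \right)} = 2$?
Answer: $10$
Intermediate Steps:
$T{\left(v,l \right)} = - \frac{5}{2} + v$ ($T{\left(v,l \right)} = v 1 - \frac{5}{2} = v - \frac{5}{2} = - \frac{5}{2} + v$)
$Y = 5$ ($Y = 8 - 3 = 5$)
$p = 2$ ($p = 4 \left(2 - \left(\frac{5}{2} - \left(-4 + 5\right)^{2}\right)\right) = 4 \left(2 - \left(\frac{5}{2} - 1^{2}\right)\right) = 4 \left(2 + \left(- \frac{5}{2} + 1\right)\right) = 4 \left(2 - \frac{3}{2}\right) = 4 \cdot \frac{1}{2} = 2$)
$Y p = 5 \cdot 2 = 10$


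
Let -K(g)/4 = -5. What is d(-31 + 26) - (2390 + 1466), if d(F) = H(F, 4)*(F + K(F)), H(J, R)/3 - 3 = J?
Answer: -3946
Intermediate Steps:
K(g) = 20 (K(g) = -4*(-5) = 20)
H(J, R) = 9 + 3*J
d(F) = (9 + 3*F)*(20 + F) (d(F) = (9 + 3*F)*(F + 20) = (9 + 3*F)*(20 + F))
d(-31 + 26) - (2390 + 1466) = 3*(3 + (-31 + 26))*(20 + (-31 + 26)) - (2390 + 1466) = 3*(3 - 5)*(20 - 5) - 1*3856 = 3*(-2)*15 - 3856 = -90 - 3856 = -3946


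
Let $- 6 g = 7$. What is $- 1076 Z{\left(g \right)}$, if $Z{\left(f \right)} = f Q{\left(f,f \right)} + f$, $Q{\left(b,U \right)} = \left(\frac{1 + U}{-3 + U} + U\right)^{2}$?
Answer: $\frac{96147863}{33750} \approx 2848.8$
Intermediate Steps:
$g = - \frac{7}{6}$ ($g = \left(- \frac{1}{6}\right) 7 = - \frac{7}{6} \approx -1.1667$)
$Q{\left(b,U \right)} = \left(U + \frac{1 + U}{-3 + U}\right)^{2}$ ($Q{\left(b,U \right)} = \left(\frac{1 + U}{-3 + U} + U\right)^{2} = \left(U + \frac{1 + U}{-3 + U}\right)^{2}$)
$Z{\left(f \right)} = f + \frac{f \left(1 + f^{2} - 2 f\right)^{2}}{\left(-3 + f\right)^{2}}$ ($Z{\left(f \right)} = f \frac{\left(1 + f^{2} - 2 f\right)^{2}}{\left(-3 + f\right)^{2}} + f = \frac{f \left(1 + f^{2} - 2 f\right)^{2}}{\left(-3 + f\right)^{2}} + f = f + \frac{f \left(1 + f^{2} - 2 f\right)^{2}}{\left(-3 + f\right)^{2}}$)
$- 1076 Z{\left(g \right)} = - 1076 \left(- \frac{7}{6} - \frac{7 \left(1 + \left(- \frac{7}{6}\right)^{2} - - \frac{7}{3}\right)^{2}}{6 \left(-3 - \frac{7}{6}\right)^{2}}\right) = - 1076 \left(- \frac{7}{6} - \frac{7 \left(1 + \frac{49}{36} + \frac{7}{3}\right)^{2}}{6 \cdot \frac{625}{36}}\right) = - 1076 \left(- \frac{7}{6} - \frac{42 \left(\frac{169}{36}\right)^{2}}{625}\right) = - 1076 \left(- \frac{7}{6} - \frac{42}{625} \cdot \frac{28561}{1296}\right) = - 1076 \left(- \frac{7}{6} - \frac{199927}{135000}\right) = \left(-1076\right) \left(- \frac{357427}{135000}\right) = \frac{96147863}{33750}$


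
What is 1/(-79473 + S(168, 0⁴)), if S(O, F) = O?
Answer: -1/79305 ≈ -1.2610e-5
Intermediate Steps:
1/(-79473 + S(168, 0⁴)) = 1/(-79473 + 168) = 1/(-79305) = -1/79305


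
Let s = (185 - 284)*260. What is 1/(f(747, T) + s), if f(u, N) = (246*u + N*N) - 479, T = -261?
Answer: 1/225664 ≈ 4.4314e-6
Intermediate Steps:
f(u, N) = -479 + N² + 246*u (f(u, N) = (246*u + N²) - 479 = (N² + 246*u) - 479 = -479 + N² + 246*u)
s = -25740 (s = -99*260 = -25740)
1/(f(747, T) + s) = 1/((-479 + (-261)² + 246*747) - 25740) = 1/((-479 + 68121 + 183762) - 25740) = 1/(251404 - 25740) = 1/225664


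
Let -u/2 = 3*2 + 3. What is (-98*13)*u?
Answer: 22932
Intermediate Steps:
u = -18 (u = -2*(3*2 + 3) = -2*(6 + 3) = -2*9 = -18)
(-98*13)*u = -98*13*(-18) = -1274*(-18) = 22932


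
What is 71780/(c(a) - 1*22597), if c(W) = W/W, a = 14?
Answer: -17945/5649 ≈ -3.1767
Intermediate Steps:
c(W) = 1
71780/(c(a) - 1*22597) = 71780/(1 - 1*22597) = 71780/(1 - 22597) = 71780/(-22596) = 71780*(-1/22596) = -17945/5649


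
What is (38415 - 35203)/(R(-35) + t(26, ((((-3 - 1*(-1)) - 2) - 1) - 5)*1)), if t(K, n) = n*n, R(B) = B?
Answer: 3212/65 ≈ 49.415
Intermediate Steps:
t(K, n) = n²
(38415 - 35203)/(R(-35) + t(26, ((((-3 - 1*(-1)) - 2) - 1) - 5)*1)) = (38415 - 35203)/(-35 + (((((-3 - 1*(-1)) - 2) - 1) - 5)*1)²) = 3212/(-35 + (((((-3 + 1) - 2) - 1) - 5)*1)²) = 3212/(-35 + ((((-2 - 2) - 1) - 5)*1)²) = 3212/(-35 + (((-4 - 1) - 5)*1)²) = 3212/(-35 + ((-5 - 5)*1)²) = 3212/(-35 + (-10*1)²) = 3212/(-35 + (-10)²) = 3212/(-35 + 100) = 3212/65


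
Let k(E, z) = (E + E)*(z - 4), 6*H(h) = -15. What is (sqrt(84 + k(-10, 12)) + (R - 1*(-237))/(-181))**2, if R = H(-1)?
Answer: (469 - 724*I*sqrt(19))**2/131044 ≈ -74.321 - 22.589*I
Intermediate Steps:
H(h) = -5/2 (H(h) = (1/6)*(-15) = -5/2)
k(E, z) = 2*E*(-4 + z) (k(E, z) = (2*E)*(-4 + z) = 2*E*(-4 + z))
R = -5/2 ≈ -2.5000
(sqrt(84 + k(-10, 12)) + (R - 1*(-237))/(-181))**2 = (sqrt(84 + 2*(-10)*(-4 + 12)) + (-5/2 - 1*(-237))/(-181))**2 = (sqrt(84 + 2*(-10)*8) + (-5/2 + 237)*(-1/181))**2 = (sqrt(84 - 160) + (469/2)*(-1/181))**2 = (sqrt(-76) - 469/362)**2 = (2*I*sqrt(19) - 469/362)**2 = (-469/362 + 2*I*sqrt(19))**2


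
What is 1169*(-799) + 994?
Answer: -933037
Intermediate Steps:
1169*(-799) + 994 = -934031 + 994 = -933037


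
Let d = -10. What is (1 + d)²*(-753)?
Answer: -60993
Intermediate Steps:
(1 + d)²*(-753) = (1 - 10)²*(-753) = (-9)²*(-753) = 81*(-753) = -60993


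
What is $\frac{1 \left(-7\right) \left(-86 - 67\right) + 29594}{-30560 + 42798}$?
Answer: $\frac{30665}{12238} \approx 2.5057$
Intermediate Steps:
$\frac{1 \left(-7\right) \left(-86 - 67\right) + 29594}{-30560 + 42798} = \frac{\left(-7\right) \left(-153\right) + 29594}{12238} = \left(1071 + 29594\right) \frac{1}{12238} = 30665 \cdot \frac{1}{12238} = \frac{30665}{12238}$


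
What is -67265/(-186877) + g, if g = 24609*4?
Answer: 18395491637/186877 ≈ 98436.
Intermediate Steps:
g = 98436
-67265/(-186877) + g = -67265/(-186877) + 98436 = -67265*(-1/186877) + 98436 = 67265/186877 + 98436 = 18395491637/186877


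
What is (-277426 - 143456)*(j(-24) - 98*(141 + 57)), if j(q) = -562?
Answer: 8403330012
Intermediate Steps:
(-277426 - 143456)*(j(-24) - 98*(141 + 57)) = (-277426 - 143456)*(-562 - 98*(141 + 57)) = -420882*(-562 - 98*198) = -420882*(-562 - 19404) = -420882*(-19966) = 8403330012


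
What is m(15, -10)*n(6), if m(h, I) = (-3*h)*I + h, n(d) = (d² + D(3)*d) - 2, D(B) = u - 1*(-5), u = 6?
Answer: 46500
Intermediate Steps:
D(B) = 11 (D(B) = 6 - 1*(-5) = 6 + 5 = 11)
n(d) = -2 + d² + 11*d (n(d) = (d² + 11*d) - 2 = -2 + d² + 11*d)
m(h, I) = h - 3*I*h (m(h, I) = -3*I*h + h = h - 3*I*h)
m(15, -10)*n(6) = (15*(1 - 3*(-10)))*(-2 + 6² + 11*6) = (15*(1 + 30))*(-2 + 36 + 66) = (15*31)*100 = 465*100 = 46500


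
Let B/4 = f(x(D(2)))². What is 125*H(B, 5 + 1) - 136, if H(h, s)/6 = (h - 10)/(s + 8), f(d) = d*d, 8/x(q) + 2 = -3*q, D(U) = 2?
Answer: -3202/7 ≈ -457.43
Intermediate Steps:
x(q) = 8/(-2 - 3*q)
f(d) = d²
B = 4 (B = 4*((-8/(2 + 3*2))²)² = 4*((-8/(2 + 6))²)² = 4*((-8/8)²)² = 4*((-8*⅛)²)² = 4*((-1)²)² = 4*1² = 4*1 = 4)
H(h, s) = 6*(-10 + h)/(8 + s) (H(h, s) = 6*((h - 10)/(s + 8)) = 6*((-10 + h)/(8 + s)) = 6*(-10 + h)/(8 + s))
125*H(B, 5 + 1) - 136 = 125*(6*(-10 + 4)/(8 + (5 + 1))) - 136 = 125*(6*(-6)/(8 + 6)) - 136 = 125*(6*(-6)/14) - 136 = 125*(6*(1/14)*(-6)) - 136 = 125*(-18/7) - 136 = -2250/7 - 136 = -3202/7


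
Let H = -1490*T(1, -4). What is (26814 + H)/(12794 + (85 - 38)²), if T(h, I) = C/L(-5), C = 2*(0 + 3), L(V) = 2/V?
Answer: 16388/5001 ≈ 3.2769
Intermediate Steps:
C = 6 (C = 2*3 = 6)
T(h, I) = -15 (T(h, I) = 6/((2/(-5))) = 6/((2*(-⅕))) = 6/(-⅖) = 6*(-5/2) = -15)
H = 22350 (H = -1490*(-15) = 22350)
(26814 + H)/(12794 + (85 - 38)²) = (26814 + 22350)/(12794 + (85 - 38)²) = 49164/(12794 + 47²) = 49164/(12794 + 2209) = 49164/15003 = 49164*(1/15003) = 16388/5001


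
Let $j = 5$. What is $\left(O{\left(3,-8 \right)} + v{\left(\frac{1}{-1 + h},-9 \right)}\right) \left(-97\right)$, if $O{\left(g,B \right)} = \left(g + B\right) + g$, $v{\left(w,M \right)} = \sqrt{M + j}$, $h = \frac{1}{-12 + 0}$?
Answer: $194 - 194 i \approx 194.0 - 194.0 i$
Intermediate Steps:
$h = - \frac{1}{12}$ ($h = \frac{1}{-12} = - \frac{1}{12} \approx -0.083333$)
$v{\left(w,M \right)} = \sqrt{5 + M}$ ($v{\left(w,M \right)} = \sqrt{M + 5} = \sqrt{5 + M}$)
$O{\left(g,B \right)} = B + 2 g$ ($O{\left(g,B \right)} = \left(B + g\right) + g = B + 2 g$)
$\left(O{\left(3,-8 \right)} + v{\left(\frac{1}{-1 + h},-9 \right)}\right) \left(-97\right) = \left(\left(-8 + 2 \cdot 3\right) + \sqrt{5 - 9}\right) \left(-97\right) = \left(\left(-8 + 6\right) + \sqrt{-4}\right) \left(-97\right) = \left(-2 + 2 i\right) \left(-97\right) = 194 - 194 i$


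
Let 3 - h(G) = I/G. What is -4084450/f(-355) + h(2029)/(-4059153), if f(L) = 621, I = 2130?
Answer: -415303922972987/63142831017 ≈ -6577.2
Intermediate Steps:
h(G) = 3 - 2130/G
-4084450/f(-355) + h(2029)/(-4059153) = -4084450/621 + (3 - 2130/2029)/(-4059153) = -4084450*1/621 + (3 - 2130*1/2029)*(-1/4059153) = -4084450/621 + (3 - 2130/2029)*(-1/4059153) = -4084450/621 + (3957/2029)*(-1/4059153) = -4084450/621 - 1319/2745340479 = -415303922972987/63142831017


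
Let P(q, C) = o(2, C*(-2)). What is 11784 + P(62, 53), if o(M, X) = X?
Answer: 11678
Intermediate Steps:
P(q, C) = -2*C (P(q, C) = C*(-2) = -2*C)
11784 + P(62, 53) = 11784 - 2*53 = 11784 - 106 = 11678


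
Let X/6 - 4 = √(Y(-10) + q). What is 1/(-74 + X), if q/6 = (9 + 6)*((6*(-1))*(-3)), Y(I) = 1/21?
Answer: 175/195376 + √714441/195376 ≈ 0.0052220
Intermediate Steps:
Y(I) = 1/21
q = 1620 (q = 6*((9 + 6)*((6*(-1))*(-3))) = 6*(15*(-6*(-3))) = 6*(15*18) = 6*270 = 1620)
X = 24 + 2*√714441/7 (X = 24 + 6*√(1/21 + 1620) = 24 + 6*√(34021/21) = 24 + 6*(√714441/21) = 24 + 2*√714441/7 ≈ 265.50)
1/(-74 + X) = 1/(-74 + (24 + 2*√714441/7)) = 1/(-50 + 2*√714441/7)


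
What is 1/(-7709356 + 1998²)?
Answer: -1/3717352 ≈ -2.6901e-7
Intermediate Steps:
1/(-7709356 + 1998²) = 1/(-7709356 + 3992004) = 1/(-3717352) = -1/3717352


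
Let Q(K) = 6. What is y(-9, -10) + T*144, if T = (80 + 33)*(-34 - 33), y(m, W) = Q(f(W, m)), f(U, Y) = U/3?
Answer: -1090218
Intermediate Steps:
f(U, Y) = U/3 (f(U, Y) = U*(⅓) = U/3)
y(m, W) = 6
T = -7571 (T = 113*(-67) = -7571)
y(-9, -10) + T*144 = 6 - 7571*144 = 6 - 1090224 = -1090218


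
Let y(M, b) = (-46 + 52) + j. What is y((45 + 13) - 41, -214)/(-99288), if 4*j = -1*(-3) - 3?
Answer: -1/16548 ≈ -6.0430e-5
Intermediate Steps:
j = 0 (j = (-1*(-3) - 3)/4 = (3 - 3)/4 = (¼)*0 = 0)
y(M, b) = 6 (y(M, b) = (-46 + 52) + 0 = 6 + 0 = 6)
y((45 + 13) - 41, -214)/(-99288) = 6/(-99288) = 6*(-1/99288) = -1/16548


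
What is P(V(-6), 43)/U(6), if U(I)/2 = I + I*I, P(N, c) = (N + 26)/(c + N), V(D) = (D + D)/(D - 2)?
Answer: 55/7476 ≈ 0.0073569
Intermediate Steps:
V(D) = 2*D/(-2 + D) (V(D) = (2*D)/(-2 + D) = 2*D/(-2 + D))
P(N, c) = (26 + N)/(N + c)
U(I) = 2*I + 2*I**2 (U(I) = 2*(I + I*I) = 2*(I + I**2) = 2*I + 2*I**2)
P(V(-6), 43)/U(6) = ((26 + 2*(-6)/(-2 - 6))/(2*(-6)/(-2 - 6) + 43))/((2*6*(1 + 6))) = ((26 + 2*(-6)/(-8))/(2*(-6)/(-8) + 43))/((2*6*7)) = ((26 + 2*(-6)*(-1/8))/(2*(-6)*(-1/8) + 43))/84 = ((26 + 3/2)/(3/2 + 43))*(1/84) = ((55/2)/(89/2))*(1/84) = ((2/89)*(55/2))*(1/84) = (55/89)*(1/84) = 55/7476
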